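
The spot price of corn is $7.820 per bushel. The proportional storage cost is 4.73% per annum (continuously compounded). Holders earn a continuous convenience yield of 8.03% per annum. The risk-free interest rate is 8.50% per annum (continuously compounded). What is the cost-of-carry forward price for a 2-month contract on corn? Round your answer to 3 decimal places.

$7.888 per bushel

Net carry = r + u − y = 0.0850 + 0.0473 − 0.0803 = 0.0520
F = S·e^((r+u−y)T) = 7.820 · e^(0.0520 × 2/12) = 7.820 · e^0.008667
= 7.820 × 1.008705 = $7.888 per bushel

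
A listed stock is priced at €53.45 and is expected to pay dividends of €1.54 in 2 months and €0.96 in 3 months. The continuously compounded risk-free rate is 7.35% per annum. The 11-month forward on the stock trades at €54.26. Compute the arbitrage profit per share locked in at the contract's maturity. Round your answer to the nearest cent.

PV(dividends) I = 1.54·e^(−0.0735·2/12) + 0.96·e^(−0.0735·3/12) = 2.4638
Fair forward F* = (S − I)·e^(rT) = (53.45 − 2.4638)·e^0.067375 = 50.9862 × 1.069697 = 54.5398
Market €54.26 < fair 54.5398: forward underpriced → reverse cash-and-carry (short the stock, invest proceeds at r, pay the dividends, go long the forward).
Profit at T = |F_mkt − F*| = |54.26 − 54.5398| = €0.28 per share

€0.28 per share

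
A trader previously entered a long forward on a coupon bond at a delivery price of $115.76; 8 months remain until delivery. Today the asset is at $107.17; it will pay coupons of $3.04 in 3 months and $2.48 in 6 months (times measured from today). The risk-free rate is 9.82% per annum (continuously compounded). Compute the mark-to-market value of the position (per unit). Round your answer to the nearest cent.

PV(remaining coupons) I = 3.04·e^(−0.0982·3/12) + 2.48·e^(−0.0982·6/12) = 5.3274
Current forward F = (S − I)·e^(rT) = (107.17 − 5.3274)·e^(0.0982·8/12) = 101.8426 × 1.067657 = 108.7330
Value (long) = (F − K)·e^(−rT) = (108.7330 − 115.76) × 0.936630 = -6.5817
Value = -$6.58

-$6.58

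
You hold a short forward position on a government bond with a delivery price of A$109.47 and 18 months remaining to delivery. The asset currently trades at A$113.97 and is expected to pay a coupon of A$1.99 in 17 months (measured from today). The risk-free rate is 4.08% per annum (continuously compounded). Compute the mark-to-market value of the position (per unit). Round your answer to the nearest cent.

-A$9.12

PV(remaining coupons) I = 1.99·e^(−0.0408·17/12) = 1.8782
Current forward F = (S − I)·e^(rT) = (113.97 − 1.8782)·e^(0.0408·18/12) = 112.0918 × 1.063112 = 119.1661
Value (long) = (F − K)·e^(−rT) = (119.1661 − 109.47) × 0.940635 = 9.1205
Short position value = −(long value) = -A$9.12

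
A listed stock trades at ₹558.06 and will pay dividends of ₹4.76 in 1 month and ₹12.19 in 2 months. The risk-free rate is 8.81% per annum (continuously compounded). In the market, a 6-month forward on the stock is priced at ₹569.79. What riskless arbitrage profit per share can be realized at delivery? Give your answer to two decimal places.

₹4.09 per share

PV(dividends) I = 4.76·e^(−0.0881·1/12) + 12.19·e^(−0.0881·2/12) = 16.7375
Fair forward F* = (S − I)·e^(rT) = (558.06 − 16.7375)·e^0.044050 = 541.3225 × 1.045035 = 565.7010
Market ₹569.79 > fair 565.7010: forward overpriced → cash-and-carry (borrow at r, buy the stock and collect the dividends, short the forward).
Profit at T = |F_mkt − F*| = |569.79 − 565.7010| = ₹4.09 per share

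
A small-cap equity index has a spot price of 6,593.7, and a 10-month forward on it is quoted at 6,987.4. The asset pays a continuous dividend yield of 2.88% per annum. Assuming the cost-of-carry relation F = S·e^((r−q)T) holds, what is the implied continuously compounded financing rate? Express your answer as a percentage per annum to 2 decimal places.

From F = S·e^((r−q)T): (r − q) = ln(F/S)/T
ln(6987.4/6593.7) = ln(1.059709) = 0.057994
(r − q) = 0.057994 / (10/12) = 0.069593
r = ln(F/S)/T + q = 0.069593 + 0.0288 = 0.098393
r = 9.84%

9.84%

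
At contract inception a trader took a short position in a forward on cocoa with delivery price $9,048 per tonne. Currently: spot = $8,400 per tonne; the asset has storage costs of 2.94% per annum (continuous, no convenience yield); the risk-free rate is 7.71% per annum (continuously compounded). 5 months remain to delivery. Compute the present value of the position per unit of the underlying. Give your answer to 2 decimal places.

Current fair forward for the remaining 5 months: F = S·e^((r + u)·T), (r + u) = 0.0771 + 0.0294 = 0.1065
F = 8400 · e^(0.1065 × 5/12) = 8400 × 1.04537430 = 8781.1441
Value of long forward = (F − K)·e^(−rT) = (8781.1441 − 9048) · e^(−0.0771·5/12)
= -266.8559 × 0.96838553 = -258.42
Short position value = −(long value) = $258.42

$258.42 per tonne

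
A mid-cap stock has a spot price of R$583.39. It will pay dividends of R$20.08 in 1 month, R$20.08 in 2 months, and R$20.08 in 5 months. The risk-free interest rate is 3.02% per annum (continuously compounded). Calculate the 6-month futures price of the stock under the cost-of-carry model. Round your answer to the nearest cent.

R$531.52

PV(dividends) I = 20.08·e^(−0.0302·1/12) + 20.08·e^(−0.0302·2/12) + 20.08·e^(−0.0302·5/12)
I = 20.0295 + 19.9792 + 19.8289 = 59.8376
F = (S − I)·e^(rT) = (583.39 − 59.8376) · e^(0.0302·6/12)
= 523.5524 · e^0.015100 = 523.5524 × 1.015215 = R$531.52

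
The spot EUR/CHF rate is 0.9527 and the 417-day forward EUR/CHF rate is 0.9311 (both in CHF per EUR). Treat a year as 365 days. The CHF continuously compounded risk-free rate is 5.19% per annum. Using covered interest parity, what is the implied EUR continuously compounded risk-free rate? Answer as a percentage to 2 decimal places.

7.20%

F = S·e^((r_CHF − r_EUR)T) ⇒ r_EUR = r_CHF − ln(F/S)/T
ln(0.9311/0.9527) = -0.022933; /(417/365) = -0.020073
r_EUR = 0.0519 + 0.020073 = 0.071973
r_EUR = 7.20%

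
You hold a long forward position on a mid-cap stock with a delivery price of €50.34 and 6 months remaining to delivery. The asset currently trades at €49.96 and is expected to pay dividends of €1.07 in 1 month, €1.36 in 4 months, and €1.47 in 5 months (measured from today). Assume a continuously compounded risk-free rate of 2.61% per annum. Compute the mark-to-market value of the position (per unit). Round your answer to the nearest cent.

-€3.60

PV(remaining dividends) I = 1.07·e^(−0.0261·1/12) + 1.36·e^(−0.0261·4/12) + 1.47·e^(−0.0261·5/12) = 3.8700
Current forward F = (S − I)·e^(rT) = (49.96 − 3.8700)·e^(0.0261·6/12) = 46.0900 × 1.013136 = 46.6954
Value (long) = (F − K)·e^(−rT) = (46.6954 − 50.34) × 0.987035 = -3.5973
Value = -€3.60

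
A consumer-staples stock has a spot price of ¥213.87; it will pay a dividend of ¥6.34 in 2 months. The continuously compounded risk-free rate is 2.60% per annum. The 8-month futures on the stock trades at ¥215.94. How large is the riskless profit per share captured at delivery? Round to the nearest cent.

¥4.75 per share

PV(dividends) I = 6.34·e^(−0.0260·2/12) = 6.3126
Fair futures F* = (S − I)·e^(rT) = (213.87 − 6.3126)·e^0.017333 = 207.5574 × 1.017484 = 211.1863
Market ¥215.94 > fair 211.1863: forward overpriced → cash-and-carry (borrow at r, buy the stock and collect the dividends, short the forward).
Profit at T = |F_mkt − F*| = |215.94 − 211.1863| = ¥4.75 per share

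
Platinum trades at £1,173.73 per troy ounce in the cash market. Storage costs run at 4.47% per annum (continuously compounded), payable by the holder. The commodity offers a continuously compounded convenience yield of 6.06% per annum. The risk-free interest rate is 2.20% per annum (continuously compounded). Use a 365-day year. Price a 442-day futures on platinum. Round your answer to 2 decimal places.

£1,182.43 per troy ounce

Net carry = r + u − y = 0.0220 + 0.0447 − 0.0606 = 0.0061
F = S·e^((r+u−y)T) = 1173.73 · e^(0.0061 × 442/365) = 1173.73 · e^0.00738685
= 1173.73 × 1.00741420 = £1,182.43 per troy ounce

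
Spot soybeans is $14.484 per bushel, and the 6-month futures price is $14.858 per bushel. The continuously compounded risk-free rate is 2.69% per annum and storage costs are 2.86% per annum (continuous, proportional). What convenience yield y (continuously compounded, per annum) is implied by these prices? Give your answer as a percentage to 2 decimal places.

0.45%

F = S·e^((r+u−y)T) ⇒ (r+u−y) = ln(F/S)/T
ln(14.858/14.484) = 0.025494; /T ⇒ 0.050988
y = r + u − ln(F/S)/T = 0.0269 + 0.0286 − 0.050988 = 0.004512
y = 0.45%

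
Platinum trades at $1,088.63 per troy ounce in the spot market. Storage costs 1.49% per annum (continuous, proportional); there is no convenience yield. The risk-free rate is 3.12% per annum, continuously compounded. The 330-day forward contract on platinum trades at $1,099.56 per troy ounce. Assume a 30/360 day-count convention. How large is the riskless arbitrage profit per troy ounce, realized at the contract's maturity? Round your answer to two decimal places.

$36.06 per troy ounce

Fair forward: F* = S·e^(carry·T), with carry = (r + u) = 0.0312 + 0.0149 = 0.0461
F* = 1088.63 · e^(0.0461 × 330/360) = 1088.63 · e^0.04225833 = 1088.63 × 1.04316392 = $1135.6195
Market $1099.56 < fair $1135.6195: forward underpriced → reverse cash-and-carry (short spot, go long the forward).
At maturity, profit = |F_mkt − F*| = |1099.56 − 1135.6195| = $36.06 per troy ounce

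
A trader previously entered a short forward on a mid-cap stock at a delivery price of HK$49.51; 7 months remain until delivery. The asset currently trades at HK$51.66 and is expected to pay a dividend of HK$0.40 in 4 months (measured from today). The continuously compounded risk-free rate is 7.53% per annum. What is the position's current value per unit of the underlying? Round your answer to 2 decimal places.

-HK$3.89

PV(remaining dividends) I = 0.40·e^(−0.0753·4/12) = 0.3901
Current forward F = (S − I)·e^(rT) = (51.66 − 0.3901)·e^(0.0753·7/12) = 51.2699 × 1.044904 = 53.5721
Value (long) = (F − K)·e^(−rT) = (53.5721 − 49.51) × 0.957026 = 3.8875
Short position value = −(long value) = -HK$3.89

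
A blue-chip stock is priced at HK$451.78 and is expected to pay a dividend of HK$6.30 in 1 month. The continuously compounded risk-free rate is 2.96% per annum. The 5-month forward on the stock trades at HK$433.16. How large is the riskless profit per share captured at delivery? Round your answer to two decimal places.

HK$17.86 per share

PV(dividends) I = 6.30·e^(−0.0296·1/12) = 6.2845
Fair forward F* = (S − I)·e^(rT) = (451.78 − 6.2845)·e^0.012333 = 445.4955 × 1.012409 = 451.0237
Market HK$433.16 < fair 451.0237: forward underpriced → reverse cash-and-carry (short the stock, invest proceeds at r, pay the dividends, go long the forward).
Profit at T = |F_mkt − F*| = |433.16 − 451.0237| = HK$17.86 per share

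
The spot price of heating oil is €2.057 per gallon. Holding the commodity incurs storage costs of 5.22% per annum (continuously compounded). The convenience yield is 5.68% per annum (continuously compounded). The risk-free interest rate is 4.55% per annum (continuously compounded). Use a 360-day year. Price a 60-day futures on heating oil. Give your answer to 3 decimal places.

Net carry = r + u − y = 0.0455 + 0.0522 − 0.0568 = 0.0409
F = S·e^((r+u−y)T) = 2.057 · e^(0.0409 × 60/360) = 2.057 · e^0.006817
= 2.057 × 1.006840 = €2.071 per gallon

€2.071 per gallon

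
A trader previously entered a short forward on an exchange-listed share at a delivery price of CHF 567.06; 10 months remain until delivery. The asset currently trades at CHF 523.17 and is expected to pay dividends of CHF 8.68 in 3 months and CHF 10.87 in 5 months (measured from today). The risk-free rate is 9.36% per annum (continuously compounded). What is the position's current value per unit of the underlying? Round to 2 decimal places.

CHF 20.27

PV(remaining dividends) I = 8.68·e^(−0.0936·3/12) + 10.87·e^(−0.0936·5/12) = 18.9335
Current forward F = (S − I)·e^(rT) = (523.17 − 18.9335)·e^(0.0936·10/12) = 504.2365 × 1.081123 = 545.1417
Value (long) = (F − K)·e^(−rT) = (545.1417 − 567.06) × 0.924964 = -20.2736
Short position value = −(long value) = CHF 20.27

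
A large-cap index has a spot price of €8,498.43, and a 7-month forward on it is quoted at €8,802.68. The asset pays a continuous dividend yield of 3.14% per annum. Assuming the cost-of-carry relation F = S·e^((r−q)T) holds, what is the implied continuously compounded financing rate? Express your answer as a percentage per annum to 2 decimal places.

From F = S·e^((r−q)T): (r − q) = ln(F/S)/T
ln(8802.68/8498.43) = ln(1.035801) = 0.035175
(r − q) = 0.035175 / (7/12) = 0.060300
r = ln(F/S)/T + q = 0.060300 + 0.0314 = 0.091700
r = 9.17%

9.17%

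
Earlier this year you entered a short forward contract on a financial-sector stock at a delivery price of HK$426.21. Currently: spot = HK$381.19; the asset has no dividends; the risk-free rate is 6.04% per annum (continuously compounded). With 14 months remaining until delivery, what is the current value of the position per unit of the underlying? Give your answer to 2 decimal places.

HK$16.02

Current fair forward for the remaining 14 months: F = S·e^(r·T), r = 0.0604
F = 381.19 · e^(0.0604 × 14/12) = 381.19 × 1.073009 = 409.0203
Value of long forward = (F − K)·e^(−rT) = (409.0203 − 426.21) · e^(−0.0604·14/12)
= -17.1897 × 0.931959 = -16.02
Short position value = −(long value) = HK$16.02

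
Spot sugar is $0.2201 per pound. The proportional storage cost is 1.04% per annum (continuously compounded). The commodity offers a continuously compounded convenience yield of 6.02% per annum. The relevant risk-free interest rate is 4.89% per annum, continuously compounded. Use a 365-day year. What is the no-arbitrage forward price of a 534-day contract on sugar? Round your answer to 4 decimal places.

Net carry = r + u − y = 0.0489 + 0.0104 − 0.0602 = -0.0009
F = S·e^((r+u−y)T) = 0.2201 · e^(-0.0009 × 534/365) = 0.2201 · e^-0.001317
= 0.2201 × 0.998684 = $0.2198 per pound

$0.2198 per pound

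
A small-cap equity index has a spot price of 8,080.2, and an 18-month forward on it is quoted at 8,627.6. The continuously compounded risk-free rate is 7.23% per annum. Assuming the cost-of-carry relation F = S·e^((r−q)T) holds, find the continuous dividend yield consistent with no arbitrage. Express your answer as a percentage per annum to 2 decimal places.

2.86%

From F = S·e^((r−q)T): (r − q) = ln(F/S)/T
ln(8627.6/8080.2) = ln(1.067746) = 0.065550
(r − q) = 0.065550 / (18/12) = 0.043700
q = r − ln(F/S)/T = 0.0723 − 0.043700 = 0.028600
q = 2.86%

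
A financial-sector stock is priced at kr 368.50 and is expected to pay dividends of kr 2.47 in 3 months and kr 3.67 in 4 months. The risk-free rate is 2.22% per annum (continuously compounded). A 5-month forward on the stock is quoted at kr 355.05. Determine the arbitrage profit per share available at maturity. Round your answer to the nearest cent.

kr 10.72 per share

PV(dividends) I = 2.47·e^(−0.0222·3/12) + 3.67·e^(−0.0222·4/12) = 6.0993
Fair forward F* = (S − I)·e^(rT) = (368.50 − 6.0993)·e^0.009250 = 362.4007 × 1.009293 = 365.7685
Market kr 355.05 < fair 365.7685: forward underpriced → reverse cash-and-carry (short the stock, invest proceeds at r, pay the dividends, go long the forward).
Profit at T = |F_mkt − F*| = |355.05 − 365.7685| = kr 10.72 per share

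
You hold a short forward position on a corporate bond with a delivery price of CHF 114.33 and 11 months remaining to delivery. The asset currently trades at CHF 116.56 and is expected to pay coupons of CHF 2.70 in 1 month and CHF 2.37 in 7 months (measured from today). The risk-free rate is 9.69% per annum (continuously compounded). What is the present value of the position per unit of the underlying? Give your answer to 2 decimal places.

PV(remaining coupons) I = 2.70·e^(−0.0969·1/12) + 2.37·e^(−0.0969·7/12) = 4.9180
Current forward F = (S − I)·e^(rT) = (116.56 − 4.9180)·e^(0.0969·11/12) = 111.6420 × 1.092889 = 122.0123
Value (long) = (F − K)·e^(−rT) = (122.0123 − 114.33) × 0.915006 = 7.0294
Short position value = −(long value) = -CHF 7.03

-CHF 7.03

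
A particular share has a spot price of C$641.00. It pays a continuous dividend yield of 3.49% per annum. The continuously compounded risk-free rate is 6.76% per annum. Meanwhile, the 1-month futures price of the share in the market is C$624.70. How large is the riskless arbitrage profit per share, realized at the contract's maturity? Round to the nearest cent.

Fair futures: F* = S·e^(carry·T), with carry = (r − q) = 0.0676 − 0.0349 = 0.0327
F* = 641.00 · e^(0.0327 × 1/12) = 641.00 · e^0.002725 = 641.00 × 1.002729 = C$642.7493
Market C$624.70 < fair C$642.7493: forward underpriced → reverse cash-and-carry (short spot, go long the forward).
At maturity, profit = |F_mkt − F*| = |624.70 − 642.7493| = C$18.05 per share

C$18.05 per share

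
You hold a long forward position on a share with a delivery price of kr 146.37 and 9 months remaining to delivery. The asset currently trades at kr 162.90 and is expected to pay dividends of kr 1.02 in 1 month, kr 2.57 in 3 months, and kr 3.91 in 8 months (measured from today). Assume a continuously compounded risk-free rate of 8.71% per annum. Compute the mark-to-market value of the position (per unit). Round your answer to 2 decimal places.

kr 18.57

PV(remaining dividends) I = 1.02·e^(−0.0871·1/12) + 2.57·e^(−0.0871·3/12) + 3.91·e^(−0.0871·8/12) = 7.2167
Current forward F = (S − I)·e^(rT) = (162.90 − 7.2167)·e^(0.0871·9/12) = 155.6833 × 1.067506 = 166.1929
Value (long) = (F − K)·e^(−rT) = (166.1929 − 146.37) × 0.936763 = 18.5694
Value = kr 18.57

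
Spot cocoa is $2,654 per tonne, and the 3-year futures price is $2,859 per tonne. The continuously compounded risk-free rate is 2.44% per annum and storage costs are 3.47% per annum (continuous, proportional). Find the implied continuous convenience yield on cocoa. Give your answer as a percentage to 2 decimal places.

F = S·e^((r+u−y)T) ⇒ (r+u−y) = ln(F/S)/T
ln(2859/2654) = 0.074404; /T ⇒ 0.024801
y = r + u − ln(F/S)/T = 0.0244 + 0.0347 − 0.024801 = 0.034299
y = 3.43%

3.43%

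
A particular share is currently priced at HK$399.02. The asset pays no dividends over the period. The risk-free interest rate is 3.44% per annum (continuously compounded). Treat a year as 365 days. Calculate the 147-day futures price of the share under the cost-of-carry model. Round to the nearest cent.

HK$404.59

F = S·e^(rT) = 399.02 · e^(0.0344 × 147/365)
= 399.02 · e^0.013854 = 399.02 × 1.013950
F = HK$404.59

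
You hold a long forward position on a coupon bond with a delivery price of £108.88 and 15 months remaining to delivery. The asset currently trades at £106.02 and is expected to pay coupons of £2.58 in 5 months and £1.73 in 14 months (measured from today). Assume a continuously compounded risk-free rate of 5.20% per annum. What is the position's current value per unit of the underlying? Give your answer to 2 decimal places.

-£0.16

PV(remaining coupons) I = 2.58·e^(−0.0520·5/12) + 1.73·e^(−0.0520·14/12) = 4.1529
Current forward F = (S − I)·e^(rT) = (106.02 − 4.1529)·e^(0.0520·15/12) = 101.8671 × 1.067159 = 108.7084
Value (long) = (F − K)·e^(−rT) = (108.7084 − 108.88) × 0.937067 = -0.1608
Value = -£0.16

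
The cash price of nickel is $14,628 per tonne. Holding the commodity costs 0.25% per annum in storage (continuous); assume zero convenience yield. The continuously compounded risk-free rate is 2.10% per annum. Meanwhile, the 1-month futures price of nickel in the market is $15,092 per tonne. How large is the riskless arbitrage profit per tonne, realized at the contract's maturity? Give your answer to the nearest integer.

Fair futures: F* = S·e^(carry·T), with carry = (r + u) = 0.0210 + 0.0025 = 0.0235
F* = 14628 · e^(0.0235 × 1/12) = 14628 · e^0.001958 = 14628 × 1.001960 = $14656.6709
Market $15092 > fair $14656.6709: forward overpriced → cash-and-carry (buy spot, short the forward).
At maturity, profit = |F_mkt − F*| = |15092 − 14656.6709| = $435 per tonne

$435 per tonne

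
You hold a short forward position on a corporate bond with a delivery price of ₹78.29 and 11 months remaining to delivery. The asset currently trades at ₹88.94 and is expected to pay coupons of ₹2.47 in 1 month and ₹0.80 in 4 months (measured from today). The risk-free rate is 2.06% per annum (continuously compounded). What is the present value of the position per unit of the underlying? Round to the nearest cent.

-₹8.85

PV(remaining coupons) I = 2.47·e^(−0.0206·1/12) + 0.80·e^(−0.0206·4/12) = 3.2603
Current forward F = (S − I)·e^(rT) = (88.94 − 3.2603)·e^(0.0206·11/12) = 85.6797 × 1.019063 = 87.3130
Value (long) = (F − K)·e^(−rT) = (87.3130 − 78.29) × 0.981294 = 8.8542
Short position value = −(long value) = -₹8.85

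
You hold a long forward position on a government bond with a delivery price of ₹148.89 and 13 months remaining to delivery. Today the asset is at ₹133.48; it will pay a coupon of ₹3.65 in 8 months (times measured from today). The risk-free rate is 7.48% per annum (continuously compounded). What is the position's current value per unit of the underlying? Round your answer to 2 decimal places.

PV(remaining coupons) I = 3.65·e^(−0.0748·8/12) = 3.4725
Current forward F = (S − I)·e^(rT) = (133.48 − 3.4725)·e^(0.0748·13/12) = 130.0075 × 1.084407 = 140.9810
Value (long) = (F − K)·e^(−rT) = (140.9810 − 148.89) × 0.922163 = -7.2934
Value = -₹7.29

-₹7.29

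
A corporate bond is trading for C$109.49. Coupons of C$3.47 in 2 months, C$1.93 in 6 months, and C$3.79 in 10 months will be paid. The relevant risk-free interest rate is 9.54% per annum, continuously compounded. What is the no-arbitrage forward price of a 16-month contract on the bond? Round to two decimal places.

PV(coupons) I = 3.47·e^(−0.0954·2/12) + 1.93·e^(−0.0954·6/12) + 3.79·e^(−0.0954·10/12)
I = 3.4153 + 1.8401 + 3.5004 = 8.7558
F = (S − I)·e^(rT) = (109.49 − 8.7558) · e^(0.0954·16/12)
= 100.7342 · e^0.127200 = 100.7342 × 1.135644 = C$114.40

C$114.40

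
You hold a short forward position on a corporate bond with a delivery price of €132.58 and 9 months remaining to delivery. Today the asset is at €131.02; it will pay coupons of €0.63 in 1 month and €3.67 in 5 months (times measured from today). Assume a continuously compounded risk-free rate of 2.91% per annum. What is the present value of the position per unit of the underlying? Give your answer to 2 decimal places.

PV(remaining coupons) I = 0.63·e^(−0.0291·1/12) + 3.67·e^(−0.0291·5/12) = 4.2542
Current forward F = (S − I)·e^(rT) = (131.02 − 4.2542)·e^(0.0291·9/12) = 126.7658 × 1.022065 = 129.5629
Value (long) = (F − K)·e^(−rT) = (129.5629 − 132.58) × 0.978411 = -2.9520
Short position value = −(long value) = €2.95

€2.95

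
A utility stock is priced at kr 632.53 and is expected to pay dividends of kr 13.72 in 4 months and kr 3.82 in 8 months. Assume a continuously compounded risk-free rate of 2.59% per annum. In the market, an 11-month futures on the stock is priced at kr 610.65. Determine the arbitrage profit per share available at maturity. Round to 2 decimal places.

kr 19.30 per share

PV(dividends) I = 13.72·e^(−0.0259·4/12) + 3.82·e^(−0.0259·8/12) = 17.3567
Fair futures F* = (S − I)·e^(rT) = (632.53 − 17.3567)·e^0.023742 = 615.1733 × 1.024026 = 629.9535
Market kr 610.65 < fair 629.9535: forward underpriced → reverse cash-and-carry (short the stock, invest proceeds at r, pay the dividends, go long the forward).
Profit at T = |F_mkt − F*| = |610.65 − 629.9535| = kr 19.30 per share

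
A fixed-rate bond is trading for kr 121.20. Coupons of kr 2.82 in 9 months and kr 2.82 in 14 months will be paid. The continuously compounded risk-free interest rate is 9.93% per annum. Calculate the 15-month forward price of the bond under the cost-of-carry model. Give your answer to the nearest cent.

PV(coupons) I = 2.82·e^(−0.0993·9/12) + 2.82·e^(−0.0993·14/12)
I = 2.6176 + 2.5115 = 5.1291
F = (S − I)·e^(rT) = (121.20 − 5.1291) · e^(0.0993·15/12)
= 116.0709 · e^0.124125 = 116.0709 × 1.132157 = kr 131.41

kr 131.41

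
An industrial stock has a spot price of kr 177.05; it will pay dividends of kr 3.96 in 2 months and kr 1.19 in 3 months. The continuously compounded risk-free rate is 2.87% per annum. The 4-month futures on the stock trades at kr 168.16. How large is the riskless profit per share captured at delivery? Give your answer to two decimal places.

kr 5.42 per share

PV(dividends) I = 3.96·e^(−0.0287·2/12) + 1.19·e^(−0.0287·3/12) = 5.1226
Fair futures F* = (S − I)·e^(rT) = (177.05 − 5.1226)·e^0.009567 = 171.9274 × 1.009613 = 173.5801
Market kr 168.16 < fair 173.5801: forward underpriced → reverse cash-and-carry (short the stock, invest proceeds at r, pay the dividends, go long the forward).
Profit at T = |F_mkt − F*| = |168.16 − 173.5801| = kr 5.42 per share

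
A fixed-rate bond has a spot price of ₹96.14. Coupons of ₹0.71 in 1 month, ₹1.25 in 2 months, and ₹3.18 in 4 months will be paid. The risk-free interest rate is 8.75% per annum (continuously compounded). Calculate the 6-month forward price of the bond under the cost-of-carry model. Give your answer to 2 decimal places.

PV(coupons) I = 0.71·e^(−0.0875·1/12) + 1.25·e^(−0.0875·2/12) + 3.18·e^(−0.0875·4/12)
I = 0.7048 + 1.2319 + 3.0886 = 5.0253
F = (S − I)·e^(rT) = (96.14 − 5.0253) · e^(0.0875·6/12)
= 91.1147 · e^0.043750 = 91.1147 × 1.044721 = ₹95.19

₹95.19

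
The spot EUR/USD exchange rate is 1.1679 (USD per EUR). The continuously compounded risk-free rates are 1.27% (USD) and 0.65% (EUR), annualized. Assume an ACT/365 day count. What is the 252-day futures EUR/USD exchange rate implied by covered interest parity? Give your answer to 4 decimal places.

1.1729

F = S·e^((r_USD − r_EUR)T) = 1.1679 · e^((0.0127 − 0.0065) × 252/365)
= 1.1679 · e^0.004281 = 1.1679 × 1.004290
F = 1.1729 USD per EUR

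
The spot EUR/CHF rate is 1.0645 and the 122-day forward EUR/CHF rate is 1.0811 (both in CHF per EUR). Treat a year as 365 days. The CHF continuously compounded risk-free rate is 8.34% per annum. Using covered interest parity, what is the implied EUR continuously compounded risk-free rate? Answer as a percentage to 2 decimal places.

F = S·e^((r_CHF − r_EUR)T) ⇒ r_EUR = r_CHF − ln(F/S)/T
ln(1.0811/1.0645) = 0.015474; /(122/365) = 0.046295
r_EUR = 0.0834 − 0.046295 = 0.037105
r_EUR = 3.71%

3.71%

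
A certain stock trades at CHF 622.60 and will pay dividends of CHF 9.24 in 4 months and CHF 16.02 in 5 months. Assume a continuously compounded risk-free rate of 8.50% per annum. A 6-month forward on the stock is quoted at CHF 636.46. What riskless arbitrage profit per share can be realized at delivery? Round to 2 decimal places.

PV(dividends) I = 9.24·e^(−0.0850·4/12) + 16.02·e^(−0.0850·5/12) = 24.4444
Fair forward F* = (S − I)·e^(rT) = (622.60 − 24.4444)·e^0.042500 = 598.1556 × 1.043416 = 624.1251
Market CHF 636.46 > fair 624.1251: forward overpriced → cash-and-carry (borrow at r, buy the stock and collect the dividends, short the forward).
Profit at T = |F_mkt − F*| = |636.46 − 624.1251| = CHF 12.33 per share

CHF 12.33 per share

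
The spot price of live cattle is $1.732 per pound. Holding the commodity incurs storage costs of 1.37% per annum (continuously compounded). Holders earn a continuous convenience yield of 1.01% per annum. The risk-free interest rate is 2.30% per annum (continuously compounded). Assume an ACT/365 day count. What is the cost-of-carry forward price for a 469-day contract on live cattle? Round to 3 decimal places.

$1.792 per pound

Net carry = r + u − y = 0.0230 + 0.0137 − 0.0101 = 0.0266
F = S·e^((r+u−y)T) = 1.732 · e^(0.0266 × 469/365) = 1.732 · e^0.034179
= 1.732 × 1.034770 = $1.792 per pound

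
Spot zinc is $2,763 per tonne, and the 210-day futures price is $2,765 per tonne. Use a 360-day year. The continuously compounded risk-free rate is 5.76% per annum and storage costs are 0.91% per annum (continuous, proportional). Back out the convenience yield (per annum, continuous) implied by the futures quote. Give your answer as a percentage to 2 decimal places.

6.55%

F = S·e^((r+u−y)T) ⇒ (r+u−y) = ln(F/S)/T
ln(2765/2763) = 0.000724; /T ⇒ 0.001241
y = r + u − ln(F/S)/T = 0.0576 + 0.0091 − 0.001241 = 0.065459
y = 6.55%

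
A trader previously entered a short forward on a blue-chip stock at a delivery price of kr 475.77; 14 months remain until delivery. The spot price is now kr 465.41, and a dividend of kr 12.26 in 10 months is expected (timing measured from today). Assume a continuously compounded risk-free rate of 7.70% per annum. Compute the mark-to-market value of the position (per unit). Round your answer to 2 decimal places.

-kr 19.02

PV(remaining dividends) I = 12.26·e^(−0.0770·10/12) = 11.4980
Current forward F = (S − I)·e^(rT) = (465.41 − 11.4980)·e^(0.0770·14/12) = 453.9120 × 1.093992 = 496.5761
Value (long) = (F − K)·e^(−rT) = (496.5761 − 475.77) × 0.914084 = 19.0185
Short position value = −(long value) = -kr 19.02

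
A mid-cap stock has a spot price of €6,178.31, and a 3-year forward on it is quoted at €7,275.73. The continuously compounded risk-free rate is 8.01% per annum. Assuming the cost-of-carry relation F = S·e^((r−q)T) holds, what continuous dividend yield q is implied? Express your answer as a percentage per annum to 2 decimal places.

From F = S·e^((r−q)T): (r − q) = ln(F/S)/T
ln(7275.73/6178.31) = ln(1.177625) = 0.163500
(r − q) = 0.163500 / (3) = 0.054500
q = r − ln(F/S)/T = 0.0801 − 0.054500 = 0.025600
q = 2.56%

2.56%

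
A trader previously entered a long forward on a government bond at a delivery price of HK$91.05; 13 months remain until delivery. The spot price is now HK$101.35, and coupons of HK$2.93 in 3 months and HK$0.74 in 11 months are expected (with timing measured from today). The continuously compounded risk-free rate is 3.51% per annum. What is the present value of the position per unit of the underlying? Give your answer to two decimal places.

HK$10.08

PV(remaining coupons) I = 2.93·e^(−0.0351·3/12) + 0.74·e^(−0.0351·11/12) = 3.6210
Current forward F = (S − I)·e^(rT) = (101.35 − 3.6210)·e^(0.0351·13/12) = 97.7290 × 1.038757 = 101.5167
Value (long) = (F − K)·e^(−rT) = (101.5167 − 91.05) × 0.962689 = 10.0762
Value = HK$10.08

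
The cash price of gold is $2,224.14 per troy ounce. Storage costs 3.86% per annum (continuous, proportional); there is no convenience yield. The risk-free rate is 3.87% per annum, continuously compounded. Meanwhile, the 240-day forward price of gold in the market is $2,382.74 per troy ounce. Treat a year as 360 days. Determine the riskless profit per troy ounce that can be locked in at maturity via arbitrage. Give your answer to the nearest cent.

Fair forward: F* = S·e^(carry·T), with carry = (r + u) = 0.0387 + 0.0386 = 0.0773
F* = 2224.14 · e^(0.0773 × 240/360) = 2224.14 · e^0.05153333 = 2224.14 × 1.05288428 = $2341.7620
Market $2382.74 > fair $2341.7620: forward overpriced → cash-and-carry (buy spot, short the forward).
At maturity, profit = |F_mkt − F*| = |2382.74 − 2341.7620| = $40.98 per troy ounce

$40.98 per troy ounce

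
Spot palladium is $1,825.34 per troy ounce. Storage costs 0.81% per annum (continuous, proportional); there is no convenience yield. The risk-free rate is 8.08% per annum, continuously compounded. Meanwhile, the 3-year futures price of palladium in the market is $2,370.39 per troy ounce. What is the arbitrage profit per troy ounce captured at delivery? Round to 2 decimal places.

$12.86 per troy ounce

Fair futures: F* = S·e^(carry·T), with carry = (r + u) = 0.0808 + 0.0081 = 0.0889
F* = 1825.34 · e^(0.0889 × 3) = 1825.34 · e^0.26670000 = 1825.34 × 1.30564869 = $2383.2528
Market $2370.39 < fair $2383.2528: forward underpriced → reverse cash-and-carry (short spot, go long the forward).
At maturity, profit = |F_mkt − F*| = |2370.39 − 2383.2528| = $12.86 per troy ounce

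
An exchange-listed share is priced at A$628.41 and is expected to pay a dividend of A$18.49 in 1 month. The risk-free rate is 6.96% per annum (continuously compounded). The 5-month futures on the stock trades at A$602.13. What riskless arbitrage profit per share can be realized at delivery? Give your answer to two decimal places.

PV(dividends) I = 18.49·e^(−0.0696·1/12) = 18.3831
Fair futures F* = (S − I)·e^(rT) = (628.41 − 18.3831)·e^0.029000 = 610.0269 × 1.029425 = 627.9769
Market A$602.13 < fair 627.9769: forward underpriced → reverse cash-and-carry (short the stock, invest proceeds at r, pay the dividends, go long the forward).
Profit at T = |F_mkt − F*| = |602.13 − 627.9769| = A$25.85 per share

A$25.85 per share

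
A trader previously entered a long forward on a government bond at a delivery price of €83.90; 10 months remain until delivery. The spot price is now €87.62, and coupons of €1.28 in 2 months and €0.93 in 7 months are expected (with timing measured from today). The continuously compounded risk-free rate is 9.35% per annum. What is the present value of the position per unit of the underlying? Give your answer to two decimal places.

€7.87

PV(remaining coupons) I = 1.28·e^(−0.0935·2/12) + 0.93·e^(−0.0935·7/12) = 2.1408
Current forward F = (S − I)·e^(rT) = (87.62 − 2.1408)·e^(0.0935·10/12) = 85.4792 × 1.081033 = 92.4058
Value (long) = (F − K)·e^(−rT) = (92.4058 − 83.90) × 0.925042 = 7.8682
Value = €7.87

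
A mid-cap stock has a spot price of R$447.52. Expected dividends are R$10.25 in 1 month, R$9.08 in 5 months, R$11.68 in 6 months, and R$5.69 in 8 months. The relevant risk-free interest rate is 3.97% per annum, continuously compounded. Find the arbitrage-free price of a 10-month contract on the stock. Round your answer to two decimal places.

PV(dividends) I = 10.25·e^(−0.0397·1/12) + 9.08·e^(−0.0397·5/12) + 11.68·e^(−0.0397·6/12) + 5.69·e^(−0.0397·8/12)
I = 10.2161 + 8.9310 + 11.4504 + 5.5414 = 36.1389
F = (S − I)·e^(rT) = (447.52 − 36.1389) · e^(0.0397·10/12)
= 411.3811 · e^0.033083 = 411.3811 × 1.033636 = R$425.22

R$425.22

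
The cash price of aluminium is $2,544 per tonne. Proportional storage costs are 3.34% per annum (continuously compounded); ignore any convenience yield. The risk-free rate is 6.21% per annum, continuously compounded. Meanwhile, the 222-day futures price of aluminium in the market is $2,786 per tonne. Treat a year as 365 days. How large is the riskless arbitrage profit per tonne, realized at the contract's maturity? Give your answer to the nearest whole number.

Fair futures: F* = S·e^(carry·T), with carry = (r + u) = 0.0621 + 0.0334 = 0.0955
F* = 2544 · e^(0.0955 × 222/365) = 2544 · e^0.058085 = 2544 × 1.059805 = $2696.1439
Market $2786 > fair $2696.1439: forward overpriced → cash-and-carry (buy spot, short the forward).
At maturity, profit = |F_mkt − F*| = |2786 − 2696.1439| = $90 per tonne

$90 per tonne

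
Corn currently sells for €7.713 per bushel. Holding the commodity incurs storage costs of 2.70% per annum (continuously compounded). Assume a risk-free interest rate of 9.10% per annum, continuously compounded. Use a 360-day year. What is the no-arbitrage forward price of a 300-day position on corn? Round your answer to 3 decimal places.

€8.510 per bushel

Net carry = r + u − y = 0.0910 + 0.0270 − 0.0000 = 0.1180
F = S·e^((r+u−y)T) = 7.713 · e^(0.1180 × 300/360) = 7.713 · e^0.098333
= 7.713 × 1.103330 = €8.510 per bushel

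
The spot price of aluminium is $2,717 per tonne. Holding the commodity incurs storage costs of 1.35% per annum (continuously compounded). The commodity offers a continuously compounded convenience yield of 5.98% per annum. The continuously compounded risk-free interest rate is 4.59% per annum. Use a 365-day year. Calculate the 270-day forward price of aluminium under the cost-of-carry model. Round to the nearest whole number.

Net carry = r + u − y = 0.0459 + 0.0135 − 0.0598 = -0.0004
F = S·e^((r+u−y)T) = 2717 · e^(-0.0004 × 270/365) = 2717 · e^-0.000296
= 2717 × 0.999704 = $2,716 per tonne

$2,716 per tonne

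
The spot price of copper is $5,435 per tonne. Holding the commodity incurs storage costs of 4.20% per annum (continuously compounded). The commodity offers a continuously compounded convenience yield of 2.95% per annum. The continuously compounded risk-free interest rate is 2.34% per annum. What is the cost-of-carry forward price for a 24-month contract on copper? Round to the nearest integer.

Net carry = r + u − y = 0.0234 + 0.0420 − 0.0295 = 0.0359
F = S·e^((r+u−y)T) = 5435 · e^(0.0359 × 24/12) = 5435 · e^0.071800
= 5435 × 1.074440 = $5,840 per tonne

$5,840 per tonne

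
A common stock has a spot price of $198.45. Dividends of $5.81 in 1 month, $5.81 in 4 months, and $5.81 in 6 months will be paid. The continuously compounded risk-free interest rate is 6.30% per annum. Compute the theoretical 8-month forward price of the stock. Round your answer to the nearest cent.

$189.13

PV(dividends) I = 5.81·e^(−0.0630·1/12) + 5.81·e^(−0.0630·4/12) + 5.81·e^(−0.0630·6/12)
I = 5.7796 + 5.6893 + 5.6298 = 17.0987
F = (S − I)·e^(rT) = (198.45 − 17.0987) · e^(0.0630·8/12)
= 181.3513 · e^0.042000 = 181.3513 × 1.042894 = $189.13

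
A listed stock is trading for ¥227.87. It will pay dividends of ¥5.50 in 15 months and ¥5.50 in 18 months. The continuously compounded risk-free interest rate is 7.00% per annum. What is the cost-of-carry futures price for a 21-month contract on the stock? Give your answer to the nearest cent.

¥246.27

PV(dividends) I = 5.50·e^(−0.0700·15/12) + 5.50·e^(−0.0700·18/12)
I = 5.0392 + 4.9518 = 9.9910
F = (S − I)·e^(rT) = (227.87 − 9.9910) · e^(0.0700·21/12)
= 217.8790 · e^0.122500 = 217.8790 × 1.130319 = ¥246.27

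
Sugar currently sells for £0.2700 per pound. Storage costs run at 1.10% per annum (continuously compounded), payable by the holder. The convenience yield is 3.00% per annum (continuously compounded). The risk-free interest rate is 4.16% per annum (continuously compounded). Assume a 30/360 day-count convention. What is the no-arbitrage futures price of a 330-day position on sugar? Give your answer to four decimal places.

£0.2757 per pound

Net carry = r + u − y = 0.0416 + 0.0110 − 0.0300 = 0.0226
F = S·e^((r+u−y)T) = 0.2700 · e^(0.0226 × 330/360) = 0.2700 · e^0.020717
= 0.2700 × 1.020933 = £0.2757 per pound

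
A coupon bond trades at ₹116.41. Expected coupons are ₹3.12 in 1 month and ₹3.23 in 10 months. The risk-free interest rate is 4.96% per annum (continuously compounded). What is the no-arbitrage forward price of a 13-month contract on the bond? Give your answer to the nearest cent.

₹116.29

PV(coupons) I = 3.12·e^(−0.0496·1/12) + 3.23·e^(−0.0496·10/12)
I = 3.1071 + 3.0992 = 6.2063
F = (S − I)·e^(rT) = (116.41 − 6.2063) · e^(0.0496·13/12)
= 110.2037 · e^0.053733 = 110.2037 × 1.055203 = ₹116.29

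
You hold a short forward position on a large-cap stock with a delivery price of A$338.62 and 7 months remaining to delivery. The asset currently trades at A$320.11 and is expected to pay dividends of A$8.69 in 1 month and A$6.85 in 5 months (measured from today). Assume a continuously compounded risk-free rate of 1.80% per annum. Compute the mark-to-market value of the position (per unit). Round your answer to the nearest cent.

A$30.45

PV(remaining dividends) I = 8.69·e^(−0.0180·1/12) + 6.85·e^(−0.0180·5/12) = 15.4758
Current forward F = (S − I)·e^(rT) = (320.11 − 15.4758)·e^(0.0180·7/12) = 304.6342 × 1.010555 = 307.8496
Value (long) = (F − K)·e^(−rT) = (307.8496 − 338.62) × 0.989555 = -30.4490
Short position value = −(long value) = A$30.45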